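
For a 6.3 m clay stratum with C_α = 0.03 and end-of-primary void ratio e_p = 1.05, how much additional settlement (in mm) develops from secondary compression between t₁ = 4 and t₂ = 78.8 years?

Secondary compression: S_s = C_α·H/(1+e_p)·log₁₀(t₂/t₁)
S_s = 0.03×6.3/(1+1.05)×log₁₀(78.8/4)
    = 0.0922 × 1.294 = 0.1193 m

S_s ≈ 119 mm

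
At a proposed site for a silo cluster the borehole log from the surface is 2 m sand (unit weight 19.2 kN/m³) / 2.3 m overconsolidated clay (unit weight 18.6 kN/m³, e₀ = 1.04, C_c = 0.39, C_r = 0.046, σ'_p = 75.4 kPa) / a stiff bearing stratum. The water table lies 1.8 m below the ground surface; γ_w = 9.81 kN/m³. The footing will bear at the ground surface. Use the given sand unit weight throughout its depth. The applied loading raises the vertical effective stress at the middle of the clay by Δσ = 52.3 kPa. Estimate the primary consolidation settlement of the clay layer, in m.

S_c ≈ 0.0626 m

Mid-depth of clay below the ground surface: z = 2 + 2.3/2 = 3.15 m.
Total vertical stress at mid-clay: σ_v = 19.2×2 + 18.6×1.15 = 59.79 kPa.
Pore pressure: u = 9.81×(3.15 − 1.8) = 13.244 kPa.
Initial effective stress: σ'_0 = σ_v − u = 59.79 − 13.244 = 46.546 kPa.
Final effective stress: σ'_f = 46.546 + 52.3 = 98.846 kPa.
σ'_f = 98.846 > σ'_p = 75.4 kPa, so the stress path crosses the preconsolidation pressure — recompression up to σ'_p, then virgin compression beyond:
S_c = H/(1+e₀)·[C_r·log₁₀(σ'_p/σ'_0) + C_c·log₁₀(σ'_f/σ'_p)]
    = 2.3/2.04 × [0.046×log₁₀(75.4/46.546) + 0.39×log₁₀(98.846/75.4)]
    = 1.1275 × [0.0096365 + 0.045859] = 0.06257 m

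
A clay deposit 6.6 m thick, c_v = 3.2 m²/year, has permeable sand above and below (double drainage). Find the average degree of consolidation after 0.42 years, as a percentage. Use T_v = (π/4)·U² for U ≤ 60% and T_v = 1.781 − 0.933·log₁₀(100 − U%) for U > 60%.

Drainage path length: H_d = H/2 = 3.3 m (double drainage).
T_v = c_v·t/H_d² = 3.2×0.42/3.3² = 0.12342.
T_v = 0.12342 corresponds to the U ≤ 60% branch:
U = √(4T_v/π) = 0.3964

U ≈ 39.6 %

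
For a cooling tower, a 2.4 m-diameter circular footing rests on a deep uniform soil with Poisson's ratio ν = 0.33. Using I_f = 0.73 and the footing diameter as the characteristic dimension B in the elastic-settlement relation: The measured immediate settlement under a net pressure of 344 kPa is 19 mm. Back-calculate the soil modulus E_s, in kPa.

S_e = q·B·(1−ν²)/E_s · I_f  ⇒  E_s = q·B·(1−ν²)·I_f / S_e.
E_s = 344 × 2.4 × 0.8911 × 0.73 / 0.019 = 28270 kPa

E_s ≈ 28300 kPa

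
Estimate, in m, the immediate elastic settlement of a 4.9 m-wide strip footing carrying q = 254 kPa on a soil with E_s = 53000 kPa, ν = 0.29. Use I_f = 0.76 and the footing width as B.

Immediate (elastic) settlement: S_e = q·B·(1−ν²)/E_s · I_f.
S_e = 254 × 4.9 × (1 − 0.29²) / 53000 × 0.76
    = 254 × 4.9 × 0.9159 / 53000 × 0.76
    = 0.01635 m

S_e ≈ 0.0163 m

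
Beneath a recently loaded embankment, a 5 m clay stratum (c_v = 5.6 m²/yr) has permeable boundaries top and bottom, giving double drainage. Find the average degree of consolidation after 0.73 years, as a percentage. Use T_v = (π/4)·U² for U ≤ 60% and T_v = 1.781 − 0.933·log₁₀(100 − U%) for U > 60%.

Drainage path length: H_d = H/2 = 2.5 m (double drainage).
T_v = c_v·t/H_d² = 5.6×0.73/2.5² = 0.65408.
T_v = 0.65408 corresponds to the U > 60% branch:
U = 1 − 10^((1.781 − T_v)/0.933)/100 = 0.8386

U ≈ 83.9 %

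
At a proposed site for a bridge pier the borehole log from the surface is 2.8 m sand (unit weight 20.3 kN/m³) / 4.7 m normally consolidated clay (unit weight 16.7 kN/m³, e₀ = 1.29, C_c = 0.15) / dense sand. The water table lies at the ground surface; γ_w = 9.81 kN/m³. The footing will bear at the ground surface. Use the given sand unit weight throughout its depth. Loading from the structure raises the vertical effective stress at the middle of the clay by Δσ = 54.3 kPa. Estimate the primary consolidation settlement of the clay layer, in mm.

S_c ≈ 105 mm

Mid-depth of clay below the ground surface: z = 2.8 + 4.7/2 = 5.15 m.
Total vertical stress at mid-clay: σ_v = 20.3×2.8 + 16.7×2.35 = 96.085 kPa.
Pore pressure: u = 9.81×(5.15 − 0) = 50.522 kPa.
Initial effective stress: σ'_0 = σ_v − u = 96.085 − 50.522 = 45.563 kPa.
Final effective stress: σ'_f = σ'_0 + Δσ = 45.563 + 54.3 = 99.863 kPa.
Normally consolidated clay, so the full stress increment lies on the virgin compression line:
S_c = C_c·H/(1+e₀)·log₁₀(σ'_f/σ'_0) = 0.15×4.7/(1+1.29)×log₁₀(99.863/45.563)
    = 0.30786 × 0.34079 = 0.1049 m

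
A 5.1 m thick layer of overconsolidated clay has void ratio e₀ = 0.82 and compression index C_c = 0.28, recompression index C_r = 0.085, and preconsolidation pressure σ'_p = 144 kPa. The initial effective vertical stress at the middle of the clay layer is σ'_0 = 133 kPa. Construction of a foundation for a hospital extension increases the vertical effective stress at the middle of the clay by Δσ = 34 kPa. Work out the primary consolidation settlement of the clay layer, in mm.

S_c ≈ 58.7 mm

Final effective stress: σ'_f = 133 + 34 = 167 kPa.
σ'_f = 167 > σ'_p = 144 kPa, so the stress path crosses the preconsolidation pressure — recompression up to σ'_p, then virgin compression beyond:
S_c = H/(1+e₀)·[C_r·log₁₀(σ'_p/σ'_0) + C_c·log₁₀(σ'_f/σ'_p)]
    = 5.1/1.82 × [0.085×log₁₀(144/133) + 0.28×log₁₀(167/144)]
    = 2.8022 × [0.0029334 + 0.018019] = 0.05871 m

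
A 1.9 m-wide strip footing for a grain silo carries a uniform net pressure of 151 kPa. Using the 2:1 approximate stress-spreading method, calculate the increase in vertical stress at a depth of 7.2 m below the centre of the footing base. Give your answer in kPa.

Δσ_z ≈ 31.5 kPa

By the 2:1 method the load spreads at 1 horizontal : 2 vertical, so at depth z the loaded area has grown by z in each plan dimension:
Δσ = qB/(B+z) = 151×1.9/(1.9+7.2) = 31.527 kPa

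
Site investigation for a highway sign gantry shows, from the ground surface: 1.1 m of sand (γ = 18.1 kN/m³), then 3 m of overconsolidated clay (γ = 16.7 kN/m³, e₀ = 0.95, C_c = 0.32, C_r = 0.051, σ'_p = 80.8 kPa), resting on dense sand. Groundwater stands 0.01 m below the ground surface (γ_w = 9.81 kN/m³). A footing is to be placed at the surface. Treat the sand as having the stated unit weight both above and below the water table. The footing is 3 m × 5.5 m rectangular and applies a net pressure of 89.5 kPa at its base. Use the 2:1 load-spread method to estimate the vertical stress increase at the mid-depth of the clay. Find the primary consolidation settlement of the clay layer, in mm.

S_c ≈ 33.4 mm

Mid-depth of clay below the ground surface: z = 1.1 + 3/2 = 2.6 m.
Total vertical stress at mid-clay: σ_v = 18.1×1.1 + 16.7×1.5 = 44.96 kPa.
Pore pressure: u = 9.81×(2.6 − 0.01) = 25.408 kPa.
Initial effective stress: σ'_0 = σ_v − u = 44.96 − 25.408 = 19.552 kPa.
Stress increase at mid-clay by the 2:1 spreading method:
Δσ = qBL/((B+z)(L+z)) = 89.5×3×5.5/((3+2.6)(5.5+2.6)) = 32.556 kPa
Final effective stress: σ'_f = 19.552 + 32.556 = 52.108 kPa.
σ'_f = 52.108 ≤ σ'_p = 80.8 kPa, so the clay remains overconsolidated and only the recompression index applies:
S_c = C_r·H/(1+e₀)·log₁₀(σ'_f/σ'_0) = 0.051×3/1.95×log₁₀(52.108/19.552)
    = 0.078463 × 0.42571 = 0.0334 m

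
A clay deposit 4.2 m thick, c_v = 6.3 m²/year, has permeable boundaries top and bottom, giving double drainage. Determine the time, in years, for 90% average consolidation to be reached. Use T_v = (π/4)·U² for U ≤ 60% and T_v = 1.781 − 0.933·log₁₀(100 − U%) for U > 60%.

t ≈ 0.594 years

Drainage path length: H_d = H/2 = 2.1 m (double drainage).
U > 60%: T_v = 1.781 − 0.933·log₁₀(100 − 90) = 0.848.
t = T_v·H_d²/c_v = 0.848×2.1²/6.3 = 0.5936 years.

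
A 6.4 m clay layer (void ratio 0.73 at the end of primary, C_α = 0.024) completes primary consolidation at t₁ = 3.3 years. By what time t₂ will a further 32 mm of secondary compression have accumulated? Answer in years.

S_s = C_α·H/(1+e_p)·log₁₀(t₂/t₁) ⇒ log₁₀(t₂/t₁) = S_s·(1+e_p)/(C_α·H).
log₁₀(t₂/t₁) = 0.032 × (1+0.73) / (0.024×6.4) = 0.3604
t₂ = t₁ × 10^0.3604 = 3.3 × 2.293 = 7.567 years

t₂ ≈ 7.57 years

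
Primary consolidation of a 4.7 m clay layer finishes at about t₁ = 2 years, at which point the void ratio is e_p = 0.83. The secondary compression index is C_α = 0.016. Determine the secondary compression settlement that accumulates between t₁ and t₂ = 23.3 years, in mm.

S_s ≈ 43.8 mm

Secondary compression: S_s = C_α·H/(1+e_p)·log₁₀(t₂/t₁)
S_s = 0.016×4.7/(1+0.83)×log₁₀(23.3/2)
    = 0.04109 × 1.066 = 0.04382 m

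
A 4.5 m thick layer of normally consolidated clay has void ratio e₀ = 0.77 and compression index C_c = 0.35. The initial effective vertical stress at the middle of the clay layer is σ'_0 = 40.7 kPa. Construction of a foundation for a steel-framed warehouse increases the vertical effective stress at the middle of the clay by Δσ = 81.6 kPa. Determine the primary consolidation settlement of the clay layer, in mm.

S_c ≈ 425 mm

Final effective stress: σ'_f = σ'_0 + Δσ = 40.7 + 81.6 = 122.3 kPa.
Normally consolidated clay, so the full stress increment lies on the virgin compression line:
S_c = C_c·H/(1+e₀)·log₁₀(σ'_f/σ'_0) = 0.35×4.5/(1+0.77)×log₁₀(122.3/40.7)
    = 0.88983 × 0.47783 = 0.4252 m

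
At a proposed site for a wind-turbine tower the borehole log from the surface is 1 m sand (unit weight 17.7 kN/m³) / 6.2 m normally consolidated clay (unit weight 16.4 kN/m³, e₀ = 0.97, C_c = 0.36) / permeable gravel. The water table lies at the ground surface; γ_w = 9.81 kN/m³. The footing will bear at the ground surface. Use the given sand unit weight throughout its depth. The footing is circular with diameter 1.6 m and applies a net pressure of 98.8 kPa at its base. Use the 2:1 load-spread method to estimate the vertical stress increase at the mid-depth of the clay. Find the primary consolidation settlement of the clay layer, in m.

Mid-depth of clay below the ground surface: z = 1 + 6.2/2 = 4.1 m.
Total vertical stress at mid-clay: σ_v = 17.7×1 + 16.4×3.1 = 68.54 kPa.
Pore pressure: u = 9.81×(4.1 − 0) = 40.221 kPa.
Initial effective stress: σ'_0 = σ_v − u = 68.54 − 40.221 = 28.319 kPa.
Stress increase at mid-clay by the 2:1 spreading method:
Δσ ≈ qD²/(D+z)² = 98.8×1.6²/(1.6+4.1)² = 7.7848 kPa
Final effective stress: σ'_f = σ'_0 + Δσ = 28.319 + 7.7848 = 36.104 kPa.
Normally consolidated clay, so the full stress increment lies on the virgin compression line:
S_c = C_c·H/(1+e₀)·log₁₀(σ'_f/σ'_0) = 0.36×6.2/(1+0.97)×log₁₀(36.104/28.319)
    = 1.133 × 0.10548 = 0.1195 m

S_c ≈ 0.12 m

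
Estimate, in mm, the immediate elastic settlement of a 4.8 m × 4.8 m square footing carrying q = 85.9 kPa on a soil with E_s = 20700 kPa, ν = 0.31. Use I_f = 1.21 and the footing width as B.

S_e ≈ 21.8 mm

Immediate (elastic) settlement: S_e = q·B·(1−ν²)/E_s · I_f.
S_e = 85.9 × 4.8 × (1 − 0.31²) / 20700 × 1.21
    = 85.9 × 4.8 × 0.9039 / 20700 × 1.21
    = 0.02179 m = 21.79 mm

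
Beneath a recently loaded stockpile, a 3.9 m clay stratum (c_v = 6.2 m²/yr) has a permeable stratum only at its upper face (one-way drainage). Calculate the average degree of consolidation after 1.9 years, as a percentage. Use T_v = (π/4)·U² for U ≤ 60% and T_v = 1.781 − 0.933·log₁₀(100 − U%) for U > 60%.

U ≈ 88 %

Drainage path length: H_d = H = 3.9 m (single drainage).
T_v = c_v·t/H_d² = 6.2×1.9/3.9² = 0.77449.
T_v = 0.77449 corresponds to the U > 60% branch:
U = 1 − 10^((1.781 − T_v)/0.933)/100 = 0.8801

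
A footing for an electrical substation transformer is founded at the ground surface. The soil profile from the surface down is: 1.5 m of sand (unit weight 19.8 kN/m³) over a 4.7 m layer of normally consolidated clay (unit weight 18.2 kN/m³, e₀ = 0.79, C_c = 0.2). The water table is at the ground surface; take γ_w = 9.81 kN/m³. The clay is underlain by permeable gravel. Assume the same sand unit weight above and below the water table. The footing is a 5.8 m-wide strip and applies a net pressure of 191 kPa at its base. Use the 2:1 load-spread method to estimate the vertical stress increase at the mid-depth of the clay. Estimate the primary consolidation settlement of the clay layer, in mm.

S_c ≈ 333 mm

Mid-depth of clay below the ground surface: z = 1.5 + 4.7/2 = 3.85 m.
Total vertical stress at mid-clay: σ_v = 19.8×1.5 + 18.2×2.35 = 72.47 kPa.
Pore pressure: u = 9.81×(3.85 − 0) = 37.769 kPa.
Initial effective stress: σ'_0 = σ_v − u = 72.47 − 37.769 = 34.701 kPa.
Stress increase at mid-clay by the 2:1 spreading method:
Δσ = qB/(B+z) = 191×5.8/(5.8+3.85) = 114.8 kPa
Final effective stress: σ'_f = σ'_0 + Δσ = 34.701 + 114.8 = 149.5 kPa.
Normally consolidated clay, so the full stress increment lies on the virgin compression line:
S_c = C_c·H/(1+e₀)·log₁₀(σ'_f/σ'_0) = 0.2×4.7/(1+0.79)×log₁₀(149.5/34.701)
    = 0.52514 × 0.6343 = 0.3331 m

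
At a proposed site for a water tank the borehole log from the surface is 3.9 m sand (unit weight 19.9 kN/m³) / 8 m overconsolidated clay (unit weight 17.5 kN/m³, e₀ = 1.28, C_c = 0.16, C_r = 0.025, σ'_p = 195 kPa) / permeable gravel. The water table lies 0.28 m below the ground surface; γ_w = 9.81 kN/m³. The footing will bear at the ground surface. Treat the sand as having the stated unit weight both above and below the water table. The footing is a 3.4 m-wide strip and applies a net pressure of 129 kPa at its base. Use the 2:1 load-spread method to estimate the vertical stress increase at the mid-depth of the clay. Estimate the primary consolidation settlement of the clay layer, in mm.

Mid-depth of clay below the ground surface: z = 3.9 + 8/2 = 7.9 m.
Total vertical stress at mid-clay: σ_v = 19.9×3.9 + 17.5×4 = 147.61 kPa.
Pore pressure: u = 9.81×(7.9 − 0.28) = 74.752 kPa.
Initial effective stress: σ'_0 = σ_v − u = 147.61 − 74.752 = 72.858 kPa.
Stress increase at mid-clay by the 2:1 spreading method:
Δσ = qB/(B+z) = 129×3.4/(3.4+7.9) = 38.814 kPa
Final effective stress: σ'_f = 72.858 + 38.814 = 111.67 kPa.
σ'_f = 111.67 ≤ σ'_p = 195 kPa, so the clay remains overconsolidated and only the recompression index applies:
S_c = C_r·H/(1+e₀)·log₁₀(σ'_f/σ'_0) = 0.025×8/2.28×log₁₀(111.67/72.858)
    = 0.08772 × 0.18546 = 0.01627 m

S_c ≈ 16.3 mm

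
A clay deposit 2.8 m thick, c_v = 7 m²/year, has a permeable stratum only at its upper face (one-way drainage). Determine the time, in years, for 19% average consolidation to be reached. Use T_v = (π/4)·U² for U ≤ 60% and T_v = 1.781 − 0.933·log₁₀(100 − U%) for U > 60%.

Drainage path length: H_d = H = 2.8 m (single drainage).
U ≤ 60%: T_v = (π/4)·U² = (π/4)×0.19² = 0.028353.
t = T_v·H_d²/c_v = 0.028353×2.8²/7 = 0.03176 years.

t ≈ 0.0318 years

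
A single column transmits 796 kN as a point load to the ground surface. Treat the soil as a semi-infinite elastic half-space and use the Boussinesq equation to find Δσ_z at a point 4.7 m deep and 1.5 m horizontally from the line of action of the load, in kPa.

Δσ_z ≈ 13.5 kPa

Boussinesq vertical stress below a point load on an elastic half-space:
Δσ_z = 3P/(2πz²) · [1 + (r/z)²]^(−5/2)
r/z = 1.5/4.7 = 0.31915; [1+(r/z)²]^(−5/2) = 0.78467.
Δσ_z = 3×796/(2π×4.7²) × 0.78467 = 17.205 × 0.78467 = 13.5 kPa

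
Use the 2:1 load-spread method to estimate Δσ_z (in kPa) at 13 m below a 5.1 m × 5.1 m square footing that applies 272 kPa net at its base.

By the 2:1 method the load spreads at 1 horizontal : 2 vertical, so at depth z the loaded area has grown by z in each plan dimension:
Δσ = qBL/((B+z)(L+z)) = 272×5.1×5.1/((5.1+13)(5.1+13)) = 21.595 kPa

Δσ_z ≈ 21.6 kPa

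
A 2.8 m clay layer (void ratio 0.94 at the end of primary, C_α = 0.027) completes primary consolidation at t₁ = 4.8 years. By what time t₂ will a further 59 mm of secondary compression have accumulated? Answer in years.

S_s = C_α·H/(1+e_p)·log₁₀(t₂/t₁) ⇒ log₁₀(t₂/t₁) = S_s·(1+e_p)/(C_α·H).
log₁₀(t₂/t₁) = 0.059 × (1+0.94) / (0.027×2.8) = 1.514
t₂ = t₁ × 10^1.514 = 4.8 × 32.66 = 156.8 years

t₂ ≈ 157 years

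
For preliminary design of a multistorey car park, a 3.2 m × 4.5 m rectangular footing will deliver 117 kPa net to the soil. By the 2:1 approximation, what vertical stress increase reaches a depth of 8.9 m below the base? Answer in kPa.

Δσ_z ≈ 10.4 kPa

By the 2:1 method the load spreads at 1 horizontal : 2 vertical, so at depth z the loaded area has grown by z in each plan dimension:
Δσ = qBL/((B+z)(L+z)) = 117×3.2×4.5/((3.2+8.9)(4.5+8.9)) = 10.391 kPa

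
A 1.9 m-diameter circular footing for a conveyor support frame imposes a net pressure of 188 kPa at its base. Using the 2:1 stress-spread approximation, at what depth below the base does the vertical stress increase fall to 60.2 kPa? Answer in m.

z ≈ 1.46 m

2:1 spreading — at depth z the loaded area has grown by z in each plan dimension:
qD²/(D+z)² = Δσ_z ⇒ z = D(√(q/Δσ_z) − 1) = 1.9×(√(188/60.2) − 1) = 1.458 m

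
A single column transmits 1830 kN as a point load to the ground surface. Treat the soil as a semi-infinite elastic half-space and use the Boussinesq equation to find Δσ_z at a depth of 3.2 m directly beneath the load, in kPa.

Δσ_z ≈ 85.3 kPa

Boussinesq vertical stress below a point load on an elastic half-space:
Δσ_z = 3P/(2πz²) · [1 + (r/z)²]^(−5/2)
r/z = 0/3.2 = 0; [1+(r/z)²]^(−5/2) = 1.
Δσ_z = 3×1830/(2π×3.2²) × 1 = 85.328 × 1 = 85.33 kPa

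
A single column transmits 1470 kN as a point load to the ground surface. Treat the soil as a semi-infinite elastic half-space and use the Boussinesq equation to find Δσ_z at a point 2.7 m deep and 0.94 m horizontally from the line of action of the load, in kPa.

Boussinesq vertical stress below a point load on an elastic half-space:
Δσ_z = 3P/(2πz²) · [1 + (r/z)²]^(−5/2)
r/z = 0.94/2.7 = 0.34815; [1+(r/z)²]^(−5/2) = 0.75125.
Δσ_z = 3×1470/(2π×2.7²) × 0.75125 = 96.279 × 0.75125 = 72.33 kPa

Δσ_z ≈ 72.3 kPa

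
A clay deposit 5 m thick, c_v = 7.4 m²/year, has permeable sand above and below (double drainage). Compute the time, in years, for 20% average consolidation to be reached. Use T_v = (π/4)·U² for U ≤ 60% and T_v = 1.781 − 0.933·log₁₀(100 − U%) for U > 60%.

Drainage path length: H_d = H/2 = 2.5 m (double drainage).
U ≤ 60%: T_v = (π/4)·U² = (π/4)×0.2² = 0.031416.
t = T_v·H_d²/c_v = 0.031416×2.5²/7.4 = 0.02653 years.

t ≈ 0.0265 years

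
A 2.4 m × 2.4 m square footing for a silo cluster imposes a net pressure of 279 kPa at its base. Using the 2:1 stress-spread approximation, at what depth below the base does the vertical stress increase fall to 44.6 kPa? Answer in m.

2:1 spreading — at depth z the loaded area has grown by z in each plan dimension:
qB²/(B+z)² = Δσ_z ⇒ z = B(√(q/Δσ_z) − 1) = 2.4×(√(279/44.6) − 1) = 3.603 m

z ≈ 3.6 m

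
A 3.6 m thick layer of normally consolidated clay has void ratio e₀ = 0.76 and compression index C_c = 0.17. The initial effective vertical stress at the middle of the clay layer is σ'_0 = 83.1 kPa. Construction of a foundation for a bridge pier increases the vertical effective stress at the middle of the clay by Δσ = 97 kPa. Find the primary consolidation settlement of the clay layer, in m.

Final effective stress: σ'_f = σ'_0 + Δσ = 83.1 + 97 = 180.1 kPa.
Normally consolidated clay, so the full stress increment lies on the virgin compression line:
S_c = C_c·H/(1+e₀)·log₁₀(σ'_f/σ'_0) = 0.17×3.6/(1+0.76)×log₁₀(180.1/83.1)
    = 0.34773 × 0.33591 = 0.1168 m

S_c ≈ 0.117 m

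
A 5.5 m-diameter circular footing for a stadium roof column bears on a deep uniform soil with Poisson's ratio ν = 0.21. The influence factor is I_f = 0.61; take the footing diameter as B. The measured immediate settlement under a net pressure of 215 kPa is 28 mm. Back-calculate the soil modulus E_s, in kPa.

E_s ≈ 24600 kPa

S_e = q·B·(1−ν²)/E_s · I_f  ⇒  E_s = q·B·(1−ν²)·I_f / S_e.
E_s = 215 × 5.5 × 0.9559 × 0.61 / 0.028 = 24630 kPa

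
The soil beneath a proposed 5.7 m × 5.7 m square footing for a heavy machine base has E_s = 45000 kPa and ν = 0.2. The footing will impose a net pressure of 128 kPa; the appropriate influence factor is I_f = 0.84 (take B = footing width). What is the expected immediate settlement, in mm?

S_e ≈ 13.1 mm

Immediate (elastic) settlement: S_e = q·B·(1−ν²)/E_s · I_f.
S_e = 128 × 5.7 × (1 − 0.2²) / 45000 × 0.84
    = 128 × 5.7 × 0.96 / 45000 × 0.84
    = 0.01307 m = 13.07 mm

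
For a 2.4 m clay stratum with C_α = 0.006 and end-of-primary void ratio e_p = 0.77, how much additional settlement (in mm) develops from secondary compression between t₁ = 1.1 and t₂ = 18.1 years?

S_s ≈ 9.9 mm

Secondary compression: S_s = C_α·H/(1+e_p)·log₁₀(t₂/t₁)
S_s = 0.006×2.4/(1+0.77)×log₁₀(18.1/1.1)
    = 0.008136 × 1.216 = 0.009895 m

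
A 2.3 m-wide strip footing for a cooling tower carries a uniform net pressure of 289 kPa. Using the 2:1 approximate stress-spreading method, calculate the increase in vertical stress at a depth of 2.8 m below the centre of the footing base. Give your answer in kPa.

By the 2:1 method the load spreads at 1 horizontal : 2 vertical, so at depth z the loaded area has grown by z in each plan dimension:
Δσ = qB/(B+z) = 289×2.3/(2.3+2.8) = 130.33 kPa

Δσ_z ≈ 130 kPa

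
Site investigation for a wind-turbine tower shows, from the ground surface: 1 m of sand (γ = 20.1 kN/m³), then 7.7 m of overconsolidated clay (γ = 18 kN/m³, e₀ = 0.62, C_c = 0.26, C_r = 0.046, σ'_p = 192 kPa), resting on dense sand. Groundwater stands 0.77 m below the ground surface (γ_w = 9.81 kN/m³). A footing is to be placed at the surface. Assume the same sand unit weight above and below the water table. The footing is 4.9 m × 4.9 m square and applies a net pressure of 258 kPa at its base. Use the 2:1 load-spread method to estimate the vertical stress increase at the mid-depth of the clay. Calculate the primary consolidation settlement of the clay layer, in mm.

Mid-depth of clay below the ground surface: z = 1 + 7.7/2 = 4.85 m.
Total vertical stress at mid-clay: σ_v = 20.1×1 + 18×3.85 = 89.4 kPa.
Pore pressure: u = 9.81×(4.85 − 0.77) = 40.025 kPa.
Initial effective stress: σ'_0 = σ_v − u = 89.4 − 40.025 = 49.375 kPa.
Stress increase at mid-clay by the 2:1 spreading method:
Δσ = qBL/((B+z)(L+z)) = 258×4.9×4.9/((4.9+4.85)(4.9+4.85)) = 65.163 kPa
Final effective stress: σ'_f = 49.375 + 65.163 = 114.54 kPa.
σ'_f = 114.54 ≤ σ'_p = 192 kPa, so the clay remains overconsolidated and only the recompression index applies:
S_c = C_r·H/(1+e₀)·log₁₀(σ'_f/σ'_0) = 0.046×7.7/1.62×log₁₀(114.54/49.375)
    = 0.21864 × 0.36545 = 0.0799 m

S_c ≈ 79.9 mm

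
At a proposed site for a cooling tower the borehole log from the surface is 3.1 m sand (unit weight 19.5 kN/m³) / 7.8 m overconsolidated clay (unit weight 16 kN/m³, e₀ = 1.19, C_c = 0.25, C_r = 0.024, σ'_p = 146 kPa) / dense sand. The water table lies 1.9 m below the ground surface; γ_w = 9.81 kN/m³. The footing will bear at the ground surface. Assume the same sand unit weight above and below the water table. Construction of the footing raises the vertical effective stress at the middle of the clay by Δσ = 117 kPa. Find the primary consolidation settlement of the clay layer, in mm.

Mid-depth of clay below the ground surface: z = 3.1 + 7.8/2 = 7 m.
Total vertical stress at mid-clay: σ_v = 19.5×3.1 + 16×3.9 = 122.85 kPa.
Pore pressure: u = 9.81×(7 − 1.9) = 50.031 kPa.
Initial effective stress: σ'_0 = σ_v − u = 122.85 − 50.031 = 72.819 kPa.
Final effective stress: σ'_f = 72.819 + 117 = 189.82 kPa.
σ'_f = 189.82 > σ'_p = 146 kPa, so the stress path crosses the preconsolidation pressure — recompression up to σ'_p, then virgin compression beyond:
S_c = H/(1+e₀)·[C_r·log₁₀(σ'_p/σ'_0) + C_c·log₁₀(σ'_f/σ'_p)]
    = 7.8/2.19 × [0.024×log₁₀(146/72.819) + 0.25×log₁₀(189.82/146)]
    = 3.5616 × [0.0072506 + 0.028497] = 0.1273 m

S_c ≈ 127 mm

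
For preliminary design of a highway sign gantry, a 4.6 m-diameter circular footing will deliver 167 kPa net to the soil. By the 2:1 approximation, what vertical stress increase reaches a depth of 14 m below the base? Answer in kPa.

Δσ_z ≈ 10.2 kPa

By the 2:1 method the load spreads at 1 horizontal : 2 vertical, so at depth z the loaded area has grown by z in each plan dimension:
Δσ ≈ qD²/(D+z)² = 167×4.6²/(4.6+14)² = 10.214 kPa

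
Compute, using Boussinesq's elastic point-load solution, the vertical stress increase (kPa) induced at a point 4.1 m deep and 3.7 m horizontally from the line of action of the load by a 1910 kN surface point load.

Boussinesq vertical stress below a point load on an elastic half-space:
Δσ_z = 3P/(2πz²) · [1 + (r/z)²]^(−5/2)
r/z = 3.7/4.1 = 0.90244; [1+(r/z)²]^(−5/2) = 0.22551.
Δσ_z = 3×1910/(2π×4.1²) × 0.22551 = 54.251 × 0.22551 = 12.23 kPa

Δσ_z ≈ 12.2 kPa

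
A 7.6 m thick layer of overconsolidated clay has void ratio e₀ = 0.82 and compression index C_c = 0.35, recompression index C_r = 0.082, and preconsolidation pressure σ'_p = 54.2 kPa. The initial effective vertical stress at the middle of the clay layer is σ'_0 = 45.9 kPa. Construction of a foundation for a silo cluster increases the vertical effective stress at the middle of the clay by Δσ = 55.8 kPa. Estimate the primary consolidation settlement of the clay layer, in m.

S_c ≈ 0.424 m

Final effective stress: σ'_f = 45.9 + 55.8 = 101.7 kPa.
σ'_f = 101.7 > σ'_p = 54.2 kPa, so the stress path crosses the preconsolidation pressure — recompression up to σ'_p, then virgin compression beyond:
S_c = H/(1+e₀)·[C_r·log₁₀(σ'_p/σ'_0) + C_c·log₁₀(σ'_f/σ'_p)]
    = 7.6/1.82 × [0.082×log₁₀(54.2/45.9) + 0.35×log₁₀(101.7/54.2)]
    = 4.1758 × [0.0059193 + 0.095663] = 0.4242 m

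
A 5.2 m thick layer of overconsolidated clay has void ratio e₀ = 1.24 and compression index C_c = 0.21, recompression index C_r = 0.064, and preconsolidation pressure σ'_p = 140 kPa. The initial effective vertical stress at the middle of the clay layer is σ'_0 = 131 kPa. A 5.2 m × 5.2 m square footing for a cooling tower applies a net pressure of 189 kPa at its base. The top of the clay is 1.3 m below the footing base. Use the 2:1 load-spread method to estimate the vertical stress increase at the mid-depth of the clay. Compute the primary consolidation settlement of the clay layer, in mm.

Mid-depth of clay below the footing base: z = 1.3 + 5.2/2 = 3.9 m.
Stress increase at mid-clay by the 2:1 spreading method:
Δσ = qBL/((B+z)(L+z)) = 189×5.2×5.2/((5.2+3.9)(5.2+3.9)) = 61.714 kPa
Final effective stress: σ'_f = 131 + 61.714 = 192.71 kPa.
σ'_f = 192.71 > σ'_p = 140 kPa, so the stress path crosses the preconsolidation pressure — recompression up to σ'_p, then virgin compression beyond:
S_c = H/(1+e₀)·[C_r·log₁₀(σ'_p/σ'_0) + C_c·log₁₀(σ'_f/σ'_p)]
    = 5.2/2.24 × [0.064×log₁₀(140/131) + 0.21×log₁₀(192.71/140)]
    = 2.3214 × [0.0018468 + 0.029143] = 0.07194 m

S_c ≈ 71.9 mm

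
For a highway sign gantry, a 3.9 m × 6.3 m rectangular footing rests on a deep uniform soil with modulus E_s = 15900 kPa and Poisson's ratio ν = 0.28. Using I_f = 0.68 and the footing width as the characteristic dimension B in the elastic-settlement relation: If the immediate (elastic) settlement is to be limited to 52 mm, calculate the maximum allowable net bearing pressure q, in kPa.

q ≈ 338 kPa

S_e = q·B·(1−ν²)/E_s · I_f  ⇒  q = S_e·E_s / (B·(1−ν²)·I_f).
q = 0.052 × 15900 / (3.9 × 0.9216 × 0.68) = 338.3 kPa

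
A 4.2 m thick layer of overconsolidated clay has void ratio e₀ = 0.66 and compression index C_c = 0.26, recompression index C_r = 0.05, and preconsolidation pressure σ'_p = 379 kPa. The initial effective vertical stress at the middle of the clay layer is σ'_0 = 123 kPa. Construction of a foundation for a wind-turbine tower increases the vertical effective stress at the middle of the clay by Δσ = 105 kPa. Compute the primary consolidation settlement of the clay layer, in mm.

Final effective stress: σ'_f = 123 + 105 = 228 kPa.
σ'_f = 228 ≤ σ'_p = 379 kPa, so the clay remains overconsolidated and only the recompression index applies:
S_c = C_r·H/(1+e₀)·log₁₀(σ'_f/σ'_0) = 0.05×4.2/1.66×log₁₀(228/123)
    = 0.12651 × 0.26803 = 0.03391 m

S_c ≈ 33.9 mm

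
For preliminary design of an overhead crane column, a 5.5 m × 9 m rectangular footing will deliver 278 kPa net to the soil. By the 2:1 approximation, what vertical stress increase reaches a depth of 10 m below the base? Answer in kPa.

Δσ_z ≈ 46.7 kPa

By the 2:1 method the load spreads at 1 horizontal : 2 vertical, so at depth z the loaded area has grown by z in each plan dimension:
Δσ = qBL/((B+z)(L+z)) = 278×5.5×9/((5.5+10)(9+10)) = 46.727 kPa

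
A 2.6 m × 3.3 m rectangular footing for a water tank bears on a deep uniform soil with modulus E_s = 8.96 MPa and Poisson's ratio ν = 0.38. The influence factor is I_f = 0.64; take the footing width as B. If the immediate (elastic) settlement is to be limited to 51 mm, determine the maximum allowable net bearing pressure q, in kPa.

E_s = 8.96 MPa = 8960 kPa.
S_e = q·B·(1−ν²)/E_s · I_f  ⇒  q = S_e·E_s / (B·(1−ν²)·I_f).
q = 0.051 × 8960 / (2.6 × 0.8556 × 0.64) = 321 kPa

q ≈ 321 kPa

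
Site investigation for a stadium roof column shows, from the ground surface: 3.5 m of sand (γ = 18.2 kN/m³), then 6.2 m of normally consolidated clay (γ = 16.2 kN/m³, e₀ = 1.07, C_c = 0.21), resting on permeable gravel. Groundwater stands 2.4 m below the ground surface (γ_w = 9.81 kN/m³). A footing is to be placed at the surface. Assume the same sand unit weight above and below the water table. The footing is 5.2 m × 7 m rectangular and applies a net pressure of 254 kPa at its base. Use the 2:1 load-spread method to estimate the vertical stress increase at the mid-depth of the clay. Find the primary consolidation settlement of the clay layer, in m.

S_c ≈ 0.159 m

Mid-depth of clay below the ground surface: z = 3.5 + 6.2/2 = 6.6 m.
Total vertical stress at mid-clay: σ_v = 18.2×3.5 + 16.2×3.1 = 113.92 kPa.
Pore pressure: u = 9.81×(6.6 − 2.4) = 41.202 kPa.
Initial effective stress: σ'_0 = σ_v − u = 113.92 − 41.202 = 72.718 kPa.
Stress increase at mid-clay by the 2:1 spreading method:
Δσ = qBL/((B+z)(L+z)) = 254×5.2×7/((5.2+6.6)(7+6.6)) = 57.612 kPa
Final effective stress: σ'_f = σ'_0 + Δσ = 72.718 + 57.612 = 130.33 kPa.
Normally consolidated clay, so the full stress increment lies on the virgin compression line:
S_c = C_c·H/(1+e₀)·log₁₀(σ'_f/σ'_0) = 0.21×6.2/(1+1.07)×log₁₀(130.33/72.718)
    = 0.62899 × 0.2534 = 0.1594 m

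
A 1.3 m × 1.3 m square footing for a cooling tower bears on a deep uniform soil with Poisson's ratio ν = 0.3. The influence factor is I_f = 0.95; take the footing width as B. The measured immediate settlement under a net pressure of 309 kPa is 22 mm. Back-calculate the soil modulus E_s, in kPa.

E_s ≈ 15800 kPa

S_e = q·B·(1−ν²)/E_s · I_f  ⇒  E_s = q·B·(1−ν²)·I_f / S_e.
E_s = 309 × 1.3 × 0.91 × 0.95 / 0.022 = 15780 kPa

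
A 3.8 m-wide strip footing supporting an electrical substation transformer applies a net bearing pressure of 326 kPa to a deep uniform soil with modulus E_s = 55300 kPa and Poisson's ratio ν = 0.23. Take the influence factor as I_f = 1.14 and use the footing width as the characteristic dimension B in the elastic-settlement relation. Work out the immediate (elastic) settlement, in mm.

S_e ≈ 24.2 mm

Immediate (elastic) settlement: S_e = q·B·(1−ν²)/E_s · I_f.
S_e = 326 × 3.8 × (1 − 0.23²) / 55300 × 1.14
    = 326 × 3.8 × 0.9471 / 55300 × 1.14
    = 0.02419 m = 24.19 mm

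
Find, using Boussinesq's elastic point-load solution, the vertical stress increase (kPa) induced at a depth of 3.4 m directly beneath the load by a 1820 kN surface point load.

Boussinesq vertical stress below a point load on an elastic half-space:
Δσ_z = 3P/(2πz²) · [1 + (r/z)²]^(−5/2)
r/z = 0/3.4 = 0; [1+(r/z)²]^(−5/2) = 1.
Δσ_z = 3×1820/(2π×3.4²) × 1 = 75.172 × 1 = 75.17 kPa

Δσ_z ≈ 75.2 kPa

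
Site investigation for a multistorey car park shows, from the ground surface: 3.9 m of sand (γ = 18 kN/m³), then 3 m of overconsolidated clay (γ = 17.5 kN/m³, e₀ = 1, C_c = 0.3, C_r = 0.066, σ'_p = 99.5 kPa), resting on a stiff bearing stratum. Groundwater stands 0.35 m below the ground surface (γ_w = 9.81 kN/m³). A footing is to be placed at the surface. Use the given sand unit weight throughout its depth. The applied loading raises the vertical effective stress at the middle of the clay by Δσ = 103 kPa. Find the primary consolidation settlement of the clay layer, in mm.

Mid-depth of clay below the ground surface: z = 3.9 + 3/2 = 5.4 m.
Total vertical stress at mid-clay: σ_v = 18×3.9 + 17.5×1.5 = 96.45 kPa.
Pore pressure: u = 9.81×(5.4 − 0.35) = 49.541 kPa.
Initial effective stress: σ'_0 = σ_v − u = 96.45 − 49.541 = 46.909 kPa.
Final effective stress: σ'_f = 46.909 + 103 = 149.91 kPa.
σ'_f = 149.91 > σ'_p = 99.5 kPa, so the stress path crosses the preconsolidation pressure — recompression up to σ'_p, then virgin compression beyond:
S_c = H/(1+e₀)·[C_r·log₁₀(σ'_p/σ'_0) + C_c·log₁₀(σ'_f/σ'_p)]
    = 3/2 × [0.066×log₁₀(99.5/46.909) + 0.3×log₁₀(149.91/99.5)]
    = 1.5 × [0.021553 + 0.053402] = 0.1124 m

S_c ≈ 112 mm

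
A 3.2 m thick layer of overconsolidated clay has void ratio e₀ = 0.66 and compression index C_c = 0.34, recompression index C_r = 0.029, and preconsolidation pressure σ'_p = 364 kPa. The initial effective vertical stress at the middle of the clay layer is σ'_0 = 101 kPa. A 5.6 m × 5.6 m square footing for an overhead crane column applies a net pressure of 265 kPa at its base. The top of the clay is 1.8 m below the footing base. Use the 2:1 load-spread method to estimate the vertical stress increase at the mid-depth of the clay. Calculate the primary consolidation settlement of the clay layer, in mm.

S_c ≈ 17 mm

Mid-depth of clay below the footing base: z = 1.8 + 3.2/2 = 3.4 m.
Stress increase at mid-clay by the 2:1 spreading method:
Δσ = qBL/((B+z)(L+z)) = 265×5.6×5.6/((5.6+3.4)(5.6+3.4)) = 102.6 kPa
Final effective stress: σ'_f = 101 + 102.6 = 203.6 kPa.
σ'_f = 203.6 ≤ σ'_p = 364 kPa, so the clay remains overconsolidated and only the recompression index applies:
S_c = C_r·H/(1+e₀)·log₁₀(σ'_f/σ'_0) = 0.029×3.2/1.66×log₁₀(203.6/101)
    = 0.055903 × 0.30446 = 0.01702 m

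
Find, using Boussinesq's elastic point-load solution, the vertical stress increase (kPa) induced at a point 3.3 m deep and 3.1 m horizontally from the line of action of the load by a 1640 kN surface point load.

Δσ_z ≈ 14.8 kPa

Boussinesq vertical stress below a point load on an elastic half-space:
Δσ_z = 3P/(2πz²) · [1 + (r/z)²]^(−5/2)
r/z = 3.1/3.3 = 0.93939; [1+(r/z)²]^(−5/2) = 0.20568.
Δσ_z = 3×1640/(2π×3.3²) × 0.20568 = 71.905 × 0.20568 = 14.79 kPa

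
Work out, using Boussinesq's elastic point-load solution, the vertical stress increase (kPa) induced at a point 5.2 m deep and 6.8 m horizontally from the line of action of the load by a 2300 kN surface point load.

Boussinesq vertical stress below a point load on an elastic half-space:
Δσ_z = 3P/(2πz²) · [1 + (r/z)²]^(−5/2)
r/z = 6.8/5.2 = 1.3077; [1+(r/z)²]^(−5/2) = 0.082709.
Δσ_z = 3×2300/(2π×5.2²) × 0.082709 = 40.613 × 0.082709 = 3.359 kPa

Δσ_z ≈ 3.36 kPa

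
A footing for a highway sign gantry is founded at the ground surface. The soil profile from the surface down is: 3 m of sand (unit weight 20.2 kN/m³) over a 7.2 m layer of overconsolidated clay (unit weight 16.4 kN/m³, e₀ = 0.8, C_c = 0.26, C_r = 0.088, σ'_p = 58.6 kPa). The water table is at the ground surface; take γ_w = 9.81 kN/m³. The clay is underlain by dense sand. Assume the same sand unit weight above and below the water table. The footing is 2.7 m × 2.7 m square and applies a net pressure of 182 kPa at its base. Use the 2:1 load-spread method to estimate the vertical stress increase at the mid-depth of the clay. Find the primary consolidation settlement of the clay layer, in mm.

Mid-depth of clay below the ground surface: z = 3 + 7.2/2 = 6.6 m.
Total vertical stress at mid-clay: σ_v = 20.2×3 + 16.4×3.6 = 119.64 kPa.
Pore pressure: u = 9.81×(6.6 − 0) = 64.746 kPa.
Initial effective stress: σ'_0 = σ_v − u = 119.64 − 64.746 = 54.894 kPa.
Stress increase at mid-clay by the 2:1 spreading method:
Δσ = qBL/((B+z)(L+z)) = 182×2.7×2.7/((2.7+6.6)(2.7+6.6)) = 15.34 kPa
Final effective stress: σ'_f = 54.894 + 15.34 = 70.234 kPa.
σ'_f = 70.234 > σ'_p = 58.6 kPa, so the stress path crosses the preconsolidation pressure — recompression up to σ'_p, then virgin compression beyond:
S_c = H/(1+e₀)·[C_r·log₁₀(σ'_p/σ'_0) + C_c·log₁₀(σ'_f/σ'_p)]
    = 7.2/1.8 × [0.088×log₁₀(58.6/54.894) + 0.26×log₁₀(70.234/58.6)]
    = 4 × [0.0024968 + 0.020449] = 0.09178 m

S_c ≈ 91.8 mm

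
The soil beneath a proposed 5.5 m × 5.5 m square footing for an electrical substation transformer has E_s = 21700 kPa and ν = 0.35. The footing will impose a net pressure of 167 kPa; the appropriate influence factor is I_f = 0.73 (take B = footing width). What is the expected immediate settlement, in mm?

Immediate (elastic) settlement: S_e = q·B·(1−ν²)/E_s · I_f.
S_e = 167 × 5.5 × (1 − 0.35²) / 21700 × 0.73
    = 167 × 5.5 × 0.8775 / 21700 × 0.73
    = 0.02711 m = 27.11 mm

S_e ≈ 27.1 mm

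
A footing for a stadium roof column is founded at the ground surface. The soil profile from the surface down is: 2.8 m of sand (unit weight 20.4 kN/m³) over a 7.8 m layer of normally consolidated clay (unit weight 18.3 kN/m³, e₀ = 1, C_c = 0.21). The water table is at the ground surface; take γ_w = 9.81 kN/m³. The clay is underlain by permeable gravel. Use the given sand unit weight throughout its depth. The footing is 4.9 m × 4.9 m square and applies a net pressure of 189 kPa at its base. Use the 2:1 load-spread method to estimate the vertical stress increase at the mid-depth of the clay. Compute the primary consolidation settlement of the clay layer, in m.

S_c ≈ 0.153 m

Mid-depth of clay below the ground surface: z = 2.8 + 7.8/2 = 6.7 m.
Total vertical stress at mid-clay: σ_v = 20.4×2.8 + 18.3×3.9 = 128.49 kPa.
Pore pressure: u = 9.81×(6.7 − 0) = 65.727 kPa.
Initial effective stress: σ'_0 = σ_v − u = 128.49 − 65.727 = 62.763 kPa.
Stress increase at mid-clay by the 2:1 spreading method:
Δσ = qBL/((B+z)(L+z)) = 189×4.9×4.9/((4.9+6.7)(4.9+6.7)) = 33.724 kPa
Final effective stress: σ'_f = σ'_0 + Δσ = 62.763 + 33.724 = 96.487 kPa.
Normally consolidated clay, so the full stress increment lies on the virgin compression line:
S_c = C_c·H/(1+e₀)·log₁₀(σ'_f/σ'_0) = 0.21×7.8/(1+1)×log₁₀(96.487/62.763)
    = 0.819 × 0.18677 = 0.153 m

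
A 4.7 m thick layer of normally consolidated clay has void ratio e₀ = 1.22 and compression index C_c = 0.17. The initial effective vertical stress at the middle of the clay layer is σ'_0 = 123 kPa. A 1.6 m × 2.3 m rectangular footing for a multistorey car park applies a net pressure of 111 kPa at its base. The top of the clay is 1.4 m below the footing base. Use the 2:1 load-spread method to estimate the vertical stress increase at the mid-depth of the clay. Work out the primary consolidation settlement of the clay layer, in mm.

S_c ≈ 15.3 mm

Mid-depth of clay below the footing base: z = 1.4 + 4.7/2 = 3.75 m.
Stress increase at mid-clay by the 2:1 spreading method:
Δσ = qBL/((B+z)(L+z)) = 111×1.6×2.3/((1.6+3.75)(2.3+3.75)) = 12.62 kPa
Final effective stress: σ'_f = σ'_0 + Δσ = 123 + 12.62 = 135.62 kPa.
Normally consolidated clay, so the full stress increment lies on the virgin compression line:
S_c = C_c·H/(1+e₀)·log₁₀(σ'_f/σ'_0) = 0.17×4.7/(1+1.22)×log₁₀(135.62/123)
    = 0.35991 × 0.042419 = 0.01527 m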